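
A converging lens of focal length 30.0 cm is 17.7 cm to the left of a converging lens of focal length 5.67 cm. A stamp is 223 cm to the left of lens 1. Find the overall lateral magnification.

Lens 1: 1/d_i1 = 1/(30.0) − 1/(223) = 0.02885, so d_i1 = 34.66 cm; m₁ = −d_i1/d_o1 = -0.1554.
d_o2 = 17.7 − (34.66) = -16.96 cm (virtual object).
Lens 2: 1/d_i2 = 1/(5.67) − 1/(-16.96) = 0.2353, so d_i2 = 4.249 cm; m₂ = −d_i2/d_o2 = +0.2506.
m = m₁·m₂ = (-0.1554)(+0.2506) = -0.0389.

m = -0.0389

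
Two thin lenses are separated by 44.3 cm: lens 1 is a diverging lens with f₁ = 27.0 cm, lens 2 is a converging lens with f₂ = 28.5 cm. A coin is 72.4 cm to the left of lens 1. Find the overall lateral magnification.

f₁ = −27.0 cm (diverging).
Lens 1: 1/d_i1 = 1/(-27.0) − 1/(72.4) = -0.05085, so d_i1 = -19.67 cm; m₁ = −d_i1/d_o1 = +0.2717.
d_o2 = 44.3 − (-19.67) = 63.97 cm.
Lens 2: 1/d_i2 = 1/(28.5) − 1/(63.97) = 0.01946, so d_i2 = 51.40 cm; m₂ = −d_i2/d_o2 = -0.8035.
m = m₁·m₂ = (+0.2717)(-0.8035) = -0.218.

m = -0.218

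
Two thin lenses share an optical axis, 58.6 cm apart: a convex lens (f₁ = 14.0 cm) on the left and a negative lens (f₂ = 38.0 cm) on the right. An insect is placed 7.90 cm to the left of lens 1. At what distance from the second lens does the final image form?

Lens 1: 1/d_i1 = 1/f₁ − 1/d_o1 = 1/(14.0) − 1/(7.90) = -0.05515, so d_i1 = -18.13 cm.
The intermediate image is 18.13 cm to the left of lens 1 (virtual), which is 58.6 − (-18.13) = 76.73 cm to the left of lens 2, so d_o2 = +76.73 cm.
Lens 2 is diverging, so f₂ = −38.0 cm.
Lens 2: 1/d_i2 = 1/f₂ − 1/d_o2 = 1/(-38.0) − 1/(76.73) = -0.03935, so d_i2 = -25.4 cm.
The final image is virtual, 25.4 cm to the left of lens 2 (overall magnification ≈ 0.76).

25.4 cm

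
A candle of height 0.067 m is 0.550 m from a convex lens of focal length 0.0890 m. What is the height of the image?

0.0129 m

1/d_i = 1/f − 1/d_o = 1/(0.08900) − 1/(0.550) = 9.418, so d_i = 0.1062 m.
m = −d_i/d_o = -0.1931.
|h_i| = |m|·h_o = 0.1931 × 0.067 = 0.0129 m. The image is real, inverted and reduced, on the far side of the lens.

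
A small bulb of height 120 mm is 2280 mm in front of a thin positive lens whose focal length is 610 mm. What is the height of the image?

1/d_i = 1/f − 1/d_o = 1/(610.0) − 1/(2280) = 0.001201, so d_i = 832.8 mm.
m = −d_i/d_o = -0.3653.
|h_i| = |m|·h_o = 0.3653 × 120 = 43.8 mm. The image is real, inverted and reduced, on the far side of the lens.

43.8 mm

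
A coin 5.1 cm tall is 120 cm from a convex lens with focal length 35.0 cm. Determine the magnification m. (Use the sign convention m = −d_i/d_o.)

1/d_i = 1/f − 1/d_o = 1/(35.00) − 1/(120) = 0.02024, so d_i = 49.41 cm.
m = −d_i/d_o = −(49.41)/(120) = -0.412.
The image is real, inverted and reduced, on the far side of the lens.

m = -0.412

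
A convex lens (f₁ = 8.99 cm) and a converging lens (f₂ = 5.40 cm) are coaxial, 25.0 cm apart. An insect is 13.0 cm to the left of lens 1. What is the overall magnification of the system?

Lens 1: 1/d_i1 = 1/(8.99) − 1/(13.0) = 0.03431, so d_i1 = 29.14 cm; m₁ = −d_i1/d_o1 = -2.242.
d_o2 = 25.0 − (29.14) = -4.140 cm (virtual object).
Lens 2: 1/d_i2 = 1/(5.40) − 1/(-4.140) = 0.4267, so d_i2 = 2.343 cm; m₂ = −d_i2/d_o2 = +0.5660.
m = m₁·m₂ = (-2.242)(+0.5660) = -1.27.

m = -1.27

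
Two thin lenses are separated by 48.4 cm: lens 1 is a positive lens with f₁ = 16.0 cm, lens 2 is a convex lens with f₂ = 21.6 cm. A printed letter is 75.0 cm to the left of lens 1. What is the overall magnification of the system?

Lens 1: 1/d_i1 = 1/(16.0) − 1/(75.0) = 0.04917, so d_i1 = 20.34 cm; m₁ = −d_i1/d_o1 = -0.2712.
d_o2 = 48.4 − (20.34) = 28.06 cm.
Lens 2: 1/d_i2 = 1/(21.6) − 1/(28.06) = 0.01066, so d_i2 = 93.82 cm; m₂ = −d_i2/d_o2 = -3.344.
m = m₁·m₂ = (-0.2712)(-3.344) = +0.907.

m = +0.907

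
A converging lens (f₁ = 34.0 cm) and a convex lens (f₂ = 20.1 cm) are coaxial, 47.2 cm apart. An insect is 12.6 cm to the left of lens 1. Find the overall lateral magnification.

Lens 1: 1/d_i1 = 1/(34.0) − 1/(12.6) = -0.04995, so d_i1 = -20.02 cm; m₁ = −d_i1/d_o1 = +1.589.
d_o2 = 47.2 − (-20.02) = 67.22 cm.
Lens 2: 1/d_i2 = 1/(20.1) − 1/(67.22) = 0.03487, so d_i2 = 28.67 cm; m₂ = −d_i2/d_o2 = -0.4266.
m = m₁·m₂ = (+1.589)(-0.4266) = -0.678.

m = -0.678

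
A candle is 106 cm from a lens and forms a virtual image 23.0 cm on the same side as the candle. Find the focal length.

f = -29.4 cm (diverging)

Virtual image ⇒ d_i = −23.0 cm.
1/f = 1/d_o + 1/d_i = 1/(106) + 1/(-23.0) = -0.03404, so f = -29.4 cm.
Since f is negative, the lens is diverging.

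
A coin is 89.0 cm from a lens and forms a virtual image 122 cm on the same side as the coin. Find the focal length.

f = 329 cm (converging)

Virtual image ⇒ d_i = −122 cm.
1/f = 1/d_o + 1/d_i = 1/(89.0) + 1/(-122) = 0.003039, so f = 329 cm.
Since f is positive, the lens is converging.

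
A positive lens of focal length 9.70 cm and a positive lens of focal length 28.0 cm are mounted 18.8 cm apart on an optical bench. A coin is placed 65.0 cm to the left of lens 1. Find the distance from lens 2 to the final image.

Lens 1: 1/d_i1 = 1/f₁ − 1/d_o1 = 1/(9.70) − 1/(65.0) = 0.08771, so d_i1 = 11.40 cm.
The intermediate image is 11.40 cm to the right of lens 1, which is 18.8 − (11.40) = 7.400 cm to the left of lens 2, so d_o2 = +7.400 cm.
Lens 2: 1/d_i2 = 1/f₂ − 1/d_o2 = 1/(28.0) − 1/(7.400) = -0.09942, so d_i2 = -10.1 cm.
The final image is virtual, 10.1 cm to the left of lens 2 (overall magnification ≈ -0.24).

10.1 cm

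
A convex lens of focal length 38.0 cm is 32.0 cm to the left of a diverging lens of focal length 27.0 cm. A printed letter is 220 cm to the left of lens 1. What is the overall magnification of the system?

Lens 1: 1/d_i1 = 1/(38.0) − 1/(220) = 0.02177, so d_i1 = 45.93 cm; m₁ = −d_i1/d_o1 = -0.2088.
d_o2 = 32.0 − (45.93) = -13.93 cm (virtual object).
f₂ = −27.0 cm (diverging).
Lens 2: 1/d_i2 = 1/(-27.0) − 1/(-13.93) = 0.03475, so d_i2 = 28.78 cm; m₂ = −d_i2/d_o2 = +2.066.
m = m₁·m₂ = (-0.2088)(+2.066) = -0.431.

m = -0.431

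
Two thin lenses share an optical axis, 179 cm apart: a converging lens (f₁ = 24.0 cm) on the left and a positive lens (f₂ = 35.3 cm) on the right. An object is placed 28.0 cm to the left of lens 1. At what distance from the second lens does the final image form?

16.0 cm

Lens 1: 1/d_i1 = 1/f₁ − 1/d_o1 = 1/(24.0) − 1/(28.0) = 0.005952, so d_i1 = 168.0 cm.
The intermediate image is 168.0 cm to the right of lens 1, which is 179 − (168.0) = 11.00 cm to the left of lens 2, so d_o2 = +11.00 cm.
Lens 2: 1/d_i2 = 1/f₂ − 1/d_o2 = 1/(35.3) − 1/(11.00) = -0.06258, so d_i2 = -16.0 cm.
The final image is virtual, 16.0 cm to the left of lens 2 (overall magnification ≈ -8.7).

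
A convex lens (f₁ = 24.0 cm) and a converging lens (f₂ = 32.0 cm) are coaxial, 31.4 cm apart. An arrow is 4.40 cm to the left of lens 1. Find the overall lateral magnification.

Lens 1: 1/d_i1 = 1/(24.0) − 1/(4.40) = -0.1856, so d_i1 = -5.388 cm; m₁ = −d_i1/d_o1 = +1.225.
d_o2 = 31.4 − (-5.388) = 36.79 cm.
Lens 2: 1/d_i2 = 1/(32.0) − 1/(36.79) = 0.004069, so d_i2 = 245.8 cm; m₂ = −d_i2/d_o2 = -6.681.
m = m₁·m₂ = (+1.225)(-6.681) = -8.18.

m = -8.18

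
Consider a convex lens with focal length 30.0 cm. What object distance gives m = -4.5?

36.7 cm

m = −d_i/d_o ⇒ d_i = −m·d_o.
1/f = 1/d_o + 1/d_i = 1/d_o − 1/(m·d_o) = (1 − 1/m)/d_o, so d_o = f(1 − 1/m) = (30.00)(1 − 1/(-4.5)) = 36.7 cm.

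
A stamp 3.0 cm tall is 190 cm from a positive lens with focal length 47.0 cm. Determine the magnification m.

m = -0.329

1/d_i = 1/f − 1/d_o = 1/(47.00) − 1/(190) = 0.01601, so d_i = 62.45 cm.
m = −d_i/d_o = −(62.45)/(190) = -0.329.
The image is real, inverted and reduced, on the far side of the lens.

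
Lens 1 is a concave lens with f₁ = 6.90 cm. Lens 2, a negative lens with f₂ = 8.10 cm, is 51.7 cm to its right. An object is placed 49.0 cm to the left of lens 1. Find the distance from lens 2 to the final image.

7.10 cm

Lens 1 is diverging, so f₁ = −6.90 cm.
Lens 1: 1/d_i1 = 1/f₁ − 1/d_o1 = 1/(-6.90) − 1/(49.0) = -0.1653, so d_i1 = -6.048 cm.
The intermediate image is 6.048 cm to the left of lens 1 (virtual), which is 51.7 − (-6.048) = 57.75 cm to the left of lens 2, so d_o2 = +57.75 cm.
Lens 2 is diverging, so f₂ = −8.10 cm.
Lens 2: 1/d_i2 = 1/f₂ − 1/d_o2 = 1/(-8.10) − 1/(57.75) = -0.1408, so d_i2 = -7.10 cm.
The final image is virtual, 7.10 cm to the left of lens 2 (overall magnification ≈ 0.015).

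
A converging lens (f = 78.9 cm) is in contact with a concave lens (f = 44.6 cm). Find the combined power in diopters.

P₁ = 1/f₁ = 1/(0.789 m) = +1.267 D; P₂ = 1/f₂ = 1/(-0.446 m) = -2.242 D.
For thin lenses in contact, P = P₁ + P₂ = (+1.267) + (-2.242) = -0.975 D.

P = -0.975 D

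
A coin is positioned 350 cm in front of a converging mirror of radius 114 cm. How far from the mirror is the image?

68.1 cm

f = R/2 = 114/2 = 57.00 cm.
Mirror equation: 1/q = 1/f − 1/p = 1/(57.00) − 1/(350) = 0.01754 − 0.002857 = 0.01469, so q = 68.1 cm.
The image is real, inverted and reduced, in front of the mirror.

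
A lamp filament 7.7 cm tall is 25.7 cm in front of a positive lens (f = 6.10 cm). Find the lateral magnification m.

1/d_i = 1/f − 1/d_o = 1/(6.100) − 1/(25.7) = 0.1250, so d_i = 7.998 cm.
m = −d_i/d_o = −(7.998)/(25.7) = -0.311.
The image is real, inverted and reduced, on the far side of the lens.

m = -0.311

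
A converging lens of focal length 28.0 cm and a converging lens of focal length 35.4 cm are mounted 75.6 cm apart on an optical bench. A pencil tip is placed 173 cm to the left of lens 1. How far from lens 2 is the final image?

220 cm

Lens 1: 1/d_i1 = 1/f₁ − 1/d_o1 = 1/(28.0) − 1/(173) = 0.02993, so d_i1 = 33.41 cm.
The intermediate image is 33.41 cm to the right of lens 1, which is 75.6 − (33.41) = 42.19 cm to the left of lens 2, so d_o2 = +42.19 cm.
Lens 2: 1/d_i2 = 1/f₂ − 1/d_o2 = 1/(35.4) − 1/(42.19) = 0.004546, so d_i2 = 220 cm.
The final image is real, 220 cm to the right of lens 2 (overall magnification ≈ 1.0).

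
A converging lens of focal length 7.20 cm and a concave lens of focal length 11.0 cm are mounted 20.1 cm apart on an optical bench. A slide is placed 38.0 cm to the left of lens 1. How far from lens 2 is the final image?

5.55 cm

Lens 1: 1/d_i1 = 1/f₁ − 1/d_o1 = 1/(7.20) − 1/(38.0) = 0.1126, so d_i1 = 8.883 cm.
The intermediate image is 8.883 cm to the right of lens 1, which is 20.1 − (8.883) = 11.22 cm to the left of lens 2, so d_o2 = +11.22 cm.
Lens 2 is diverging, so f₂ = −11.0 cm.
Lens 2: 1/d_i2 = 1/f₂ − 1/d_o2 = 1/(-11.0) − 1/(11.22) = -0.1800, so d_i2 = -5.55 cm.
The final image is virtual, 5.55 cm to the left of lens 2 (overall magnification ≈ -0.12).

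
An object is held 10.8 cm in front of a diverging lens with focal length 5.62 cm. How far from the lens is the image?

For a diverging lens, f = -5.62 cm.
Lens equation: 1/v = 1/f − 1/u = 1/(-5.620) − 1/(10.8) = -0.1779 − 0.09259 = -0.2705, so v = -3.70 cm.
The image is virtual, upright and reduced, on the same side as the object.

3.70 cm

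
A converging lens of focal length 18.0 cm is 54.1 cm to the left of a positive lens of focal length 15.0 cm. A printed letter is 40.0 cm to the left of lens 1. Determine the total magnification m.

m = +1.93

Lens 1: 1/d_i1 = 1/(18.0) − 1/(40.0) = 0.03056, so d_i1 = 32.73 cm; m₁ = −d_i1/d_o1 = -0.8182.
d_o2 = 54.1 − (32.73) = 21.37 cm.
Lens 2: 1/d_i2 = 1/(15.0) − 1/(21.37) = 0.01987, so d_i2 = 50.32 cm; m₂ = −d_i2/d_o2 = -2.355.
m = m₁·m₂ = (-0.8182)(-2.355) = +1.93.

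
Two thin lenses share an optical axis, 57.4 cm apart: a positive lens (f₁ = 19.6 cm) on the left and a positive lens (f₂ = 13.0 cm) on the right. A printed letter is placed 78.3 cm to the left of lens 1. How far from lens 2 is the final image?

Lens 1: 1/d_i1 = 1/f₁ − 1/d_o1 = 1/(19.6) − 1/(78.3) = 0.03825, so d_i1 = 26.14 cm.
The intermediate image is 26.14 cm to the right of lens 1, which is 57.4 − (26.14) = 31.26 cm to the left of lens 2, so d_o2 = +31.26 cm.
Lens 2: 1/d_i2 = 1/f₂ − 1/d_o2 = 1/(13.0) − 1/(31.26) = 0.04493, so d_i2 = 22.3 cm.
The final image is real, 22.3 cm to the right of lens 2 (overall magnification ≈ 0.24).

22.3 cm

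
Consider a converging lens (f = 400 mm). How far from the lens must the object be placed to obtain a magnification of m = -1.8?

m = −d_i/d_o ⇒ d_i = −m·d_o.
1/f = 1/d_o + 1/d_i = 1/d_o − 1/(m·d_o) = (1 − 1/m)/d_o, so d_o = f(1 − 1/m) = (400.0)(1 − 1/(-1.8)) = 622 mm.

622 mm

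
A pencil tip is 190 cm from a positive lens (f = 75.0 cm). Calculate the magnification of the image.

m = -0.652

1/d_i = 1/f − 1/d_o = 1/(75.00) − 1/(190) = 0.008070, so d_i = 123.9 cm.
m = −d_i/d_o = −(123.9)/(190) = -0.652.
The image is real, inverted and reduced, on the far side of the lens.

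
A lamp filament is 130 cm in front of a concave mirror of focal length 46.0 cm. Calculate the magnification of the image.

m = -0.548

1/d_i = 1/f − 1/d_o = 1/(46.00) − 1/(130) = 0.01405, so d_i = 71.19 cm.
m = −d_i/d_o = −(71.19)/(130) = -0.548.
The image is real, inverted and reduced, in front of the mirror.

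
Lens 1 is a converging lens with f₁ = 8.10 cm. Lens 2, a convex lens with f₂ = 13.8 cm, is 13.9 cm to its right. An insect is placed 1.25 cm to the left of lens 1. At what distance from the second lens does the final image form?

Lens 1: 1/d_i1 = 1/f₁ − 1/d_o1 = 1/(8.10) − 1/(1.25) = -0.6765, so d_i1 = -1.478 cm.
The intermediate image is 1.478 cm to the left of lens 1 (virtual), which is 13.9 − (-1.478) = 15.38 cm to the left of lens 2, so d_o2 = +15.38 cm.
Lens 2: 1/d_i2 = 1/f₂ − 1/d_o2 = 1/(13.8) − 1/(15.38) = 0.007444, so d_i2 = 134 cm.
The final image is real, 134 cm to the right of lens 2 (overall magnification ≈ -10).

134 cm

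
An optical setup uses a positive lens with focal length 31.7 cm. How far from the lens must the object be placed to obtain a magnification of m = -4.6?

38.6 cm

m = −d_i/d_o ⇒ d_i = −m·d_o.
1/f = 1/d_o + 1/d_i = 1/d_o − 1/(m·d_o) = (1 − 1/m)/d_o, so d_o = f(1 − 1/m) = (31.70)(1 − 1/(-4.6)) = 38.6 cm.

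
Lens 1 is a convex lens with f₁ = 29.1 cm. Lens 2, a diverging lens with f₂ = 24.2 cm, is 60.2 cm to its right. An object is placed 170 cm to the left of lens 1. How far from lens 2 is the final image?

Lens 1: 1/d_i1 = 1/f₁ − 1/d_o1 = 1/(29.1) − 1/(170) = 0.02848, so d_i1 = 35.11 cm.
The intermediate image is 35.11 cm to the right of lens 1, which is 60.2 − (35.11) = 25.09 cm to the left of lens 2, so d_o2 = +25.09 cm.
Lens 2 is diverging, so f₂ = −24.2 cm.
Lens 2: 1/d_i2 = 1/f₂ − 1/d_o2 = 1/(-24.2) − 1/(25.09) = -0.08118, so d_i2 = -12.3 cm.
The final image is virtual, 12.3 cm to the left of lens 2 (overall magnification ≈ -0.10).

12.3 cm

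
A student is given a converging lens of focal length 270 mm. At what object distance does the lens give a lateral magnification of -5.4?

m = −d_i/d_o ⇒ d_i = −m·d_o.
1/f = 1/d_o + 1/d_i = 1/d_o − 1/(m·d_o) = (1 − 1/m)/d_o, so d_o = f(1 − 1/m) = (270.0)(1 − 1/(-5.4)) = 320 mm.

320 mm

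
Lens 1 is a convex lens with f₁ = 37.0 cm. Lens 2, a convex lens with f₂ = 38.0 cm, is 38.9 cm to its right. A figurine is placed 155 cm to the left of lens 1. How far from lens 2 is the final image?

Lens 1: 1/d_i1 = 1/f₁ − 1/d_o1 = 1/(37.0) − 1/(155) = 0.02058, so d_i1 = 48.60 cm.
The intermediate image is 48.60 cm to the right of lens 1, which lies 9.700 cm to the right of lens 2 — a virtual object — so d_o2 = −9.700 cm.
Lens 2: 1/d_i2 = 1/f₂ − 1/d_o2 = 1/(38.0) − 1/(-9.700) = 0.1294, so d_i2 = 7.73 cm.
The final image is real, 7.73 cm to the right of lens 2 (overall magnification ≈ -0.25).

7.73 cm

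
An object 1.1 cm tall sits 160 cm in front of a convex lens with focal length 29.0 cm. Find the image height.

0.244 cm

1/d_i = 1/f − 1/d_o = 1/(29.00) − 1/(160) = 0.02823, so d_i = 35.42 cm.
m = −d_i/d_o = -0.2214.
|h_i| = |m|·h_o = 0.2214 × 1.1 = 0.244 cm. The image is real, inverted and reduced, on the far side of the lens.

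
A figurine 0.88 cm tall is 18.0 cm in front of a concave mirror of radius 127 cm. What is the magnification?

m = +1.40

f = R/2 = 127/2 = 63.50 cm.
1/d_i = 1/f − 1/d_o = 1/(63.50) − 1/(18.0) = -0.03981, so d_i = -25.12 cm.
m = −d_i/d_o = −(-25.12)/(18.0) = +1.40.
The image is virtual, upright and enlarged, behind the mirror.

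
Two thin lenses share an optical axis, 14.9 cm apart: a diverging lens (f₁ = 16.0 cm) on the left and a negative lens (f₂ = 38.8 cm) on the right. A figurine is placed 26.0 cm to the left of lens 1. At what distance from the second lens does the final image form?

Lens 1 is diverging, so f₁ = −16.0 cm.
Lens 1: 1/d_i1 = 1/f₁ − 1/d_o1 = 1/(-16.0) − 1/(26.0) = -0.1010, so d_i1 = -9.905 cm.
The intermediate image is 9.905 cm to the left of lens 1 (virtual), which is 14.9 − (-9.905) = 24.80 cm to the left of lens 2, so d_o2 = +24.80 cm.
Lens 2 is diverging, so f₂ = −38.8 cm.
Lens 2: 1/d_i2 = 1/f₂ − 1/d_o2 = 1/(-38.8) − 1/(24.80) = -0.06610, so d_i2 = -15.1 cm.
The final image is virtual, 15.1 cm to the left of lens 2 (overall magnification ≈ 0.23).

15.1 cm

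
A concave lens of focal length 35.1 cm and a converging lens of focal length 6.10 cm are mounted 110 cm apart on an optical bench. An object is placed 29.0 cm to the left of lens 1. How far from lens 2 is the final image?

6.41 cm

Lens 1 is diverging, so f₁ = −35.1 cm.
Lens 1: 1/d_i1 = 1/f₁ − 1/d_o1 = 1/(-35.1) − 1/(29.0) = -0.06297, so d_i1 = -15.88 cm.
The intermediate image is 15.88 cm to the left of lens 1 (virtual), which is 110 − (-15.88) = 125.9 cm to the left of lens 2, so d_o2 = +125.9 cm.
Lens 2: 1/d_i2 = 1/f₂ − 1/d_o2 = 1/(6.10) − 1/(125.9) = 0.1560, so d_i2 = 6.41 cm.
The final image is real, 6.41 cm to the right of lens 2 (overall magnification ≈ -0.028).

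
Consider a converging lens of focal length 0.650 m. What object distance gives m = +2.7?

0.409 m

m = −d_i/d_o ⇒ d_i = −m·d_o.
1/f = 1/d_o + 1/d_i = 1/d_o − 1/(m·d_o) = (1 − 1/m)/d_o, so d_o = f(1 − 1/m) = (0.6500)(1 − 1/(+2.7)) = 0.409 m.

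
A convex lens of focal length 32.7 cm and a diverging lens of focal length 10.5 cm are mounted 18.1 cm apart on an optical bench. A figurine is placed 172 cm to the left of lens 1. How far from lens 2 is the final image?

19.9 cm

Lens 1: 1/d_i1 = 1/f₁ − 1/d_o1 = 1/(32.7) − 1/(172) = 0.02477, so d_i1 = 40.38 cm.
The intermediate image is 40.38 cm to the right of lens 1, which lies 22.28 cm to the right of lens 2 — a virtual object — so d_o2 = −22.28 cm.
Lens 2 is diverging, so f₂ = −10.5 cm.
Lens 2: 1/d_i2 = 1/f₂ − 1/d_o2 = 1/(-10.5) − 1/(-22.28) = -0.05035, so d_i2 = -19.9 cm.
The final image is virtual, 19.9 cm to the left of lens 2 (overall magnification ≈ 0.21).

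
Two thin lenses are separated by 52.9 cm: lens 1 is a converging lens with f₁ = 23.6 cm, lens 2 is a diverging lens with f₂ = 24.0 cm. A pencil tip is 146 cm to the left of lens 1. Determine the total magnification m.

m = -0.0949

Lens 1: 1/d_i1 = 1/(23.6) − 1/(146) = 0.03552, so d_i1 = 28.15 cm; m₁ = −d_i1/d_o1 = -0.1928.
d_o2 = 52.9 − (28.15) = 24.75 cm.
f₂ = −24.0 cm (diverging).
Lens 2: 1/d_i2 = 1/(-24.0) − 1/(24.75) = -0.08207, so d_i2 = -12.18 cm; m₂ = −d_i2/d_o2 = +0.4923.
m = m₁·m₂ = (-0.1928)(+0.4923) = -0.0949.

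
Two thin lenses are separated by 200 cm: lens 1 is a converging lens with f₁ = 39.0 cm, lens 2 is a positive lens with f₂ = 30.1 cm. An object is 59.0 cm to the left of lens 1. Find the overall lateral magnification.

m = +1.07

Lens 1: 1/d_i1 = 1/(39.0) − 1/(59.0) = 0.008692, so d_i1 = 115.0 cm; m₁ = −d_i1/d_o1 = -1.949.
d_o2 = 200 − (115.0) = 85.00 cm.
Lens 2: 1/d_i2 = 1/(30.1) − 1/(85.00) = 0.02146, so d_i2 = 46.60 cm; m₂ = −d_i2/d_o2 = -0.5483.
m = m₁·m₂ = (-1.949)(-0.5483) = +1.07.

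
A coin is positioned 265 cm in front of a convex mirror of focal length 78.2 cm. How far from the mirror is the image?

60.4 cm

For a convex mirror, f = -78.2 cm.
Mirror equation: 1/s_i = 1/f − 1/s_o = 1/(-78.20) − 1/(265) = -0.01279 − 0.003774 = -0.01656, so s_i = -60.4 cm.
The image is virtual, upright and reduced, behind the mirror.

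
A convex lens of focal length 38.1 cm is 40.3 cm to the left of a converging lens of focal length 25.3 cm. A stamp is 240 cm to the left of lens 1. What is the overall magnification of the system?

m = -0.158

Lens 1: 1/d_i1 = 1/(38.1) − 1/(240) = 0.02208, so d_i1 = 45.29 cm; m₁ = −d_i1/d_o1 = -0.1887.
d_o2 = 40.3 − (45.29) = -4.990 cm (virtual object).
Lens 2: 1/d_i2 = 1/(25.3) − 1/(-4.990) = 0.2399, so d_i2 = 4.168 cm; m₂ = −d_i2/d_o2 = +0.8353.
m = m₁·m₂ = (-0.1887)(+0.8353) = -0.158.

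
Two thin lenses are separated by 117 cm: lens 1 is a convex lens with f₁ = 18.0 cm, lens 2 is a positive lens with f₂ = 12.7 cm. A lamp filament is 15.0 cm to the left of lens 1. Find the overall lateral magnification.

m = -0.392

Lens 1: 1/d_i1 = 1/(18.0) − 1/(15.0) = -0.01111, so d_i1 = -90.00 cm; m₁ = −d_i1/d_o1 = +6.000.
d_o2 = 117 − (-90.00) = 207.0 cm.
Lens 2: 1/d_i2 = 1/(12.7) − 1/(207.0) = 0.07391, so d_i2 = 13.53 cm; m₂ = −d_i2/d_o2 = -0.06536.
m = m₁·m₂ = (+6.000)(-0.06536) = -0.392.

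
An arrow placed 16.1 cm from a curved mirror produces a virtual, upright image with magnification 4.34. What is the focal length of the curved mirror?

f = 20.9 cm (concave)

m = −d_i/d_o ⇒ d_i = −m·d_o = −(+4.34)·(16.1) = -69.87 cm.
1/f = 1/d_o + 1/d_i = 1/(16.1) + 1/(-69.87) = 0.04780, so f = 20.9 cm.
Since f is positive, the curved mirror is concave.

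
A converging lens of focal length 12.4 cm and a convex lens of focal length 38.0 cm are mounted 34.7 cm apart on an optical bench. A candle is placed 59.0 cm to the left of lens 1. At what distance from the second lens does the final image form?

Lens 1: 1/d_i1 = 1/f₁ − 1/d_o1 = 1/(12.4) − 1/(59.0) = 0.06370, so d_i1 = 15.70 cm.
The intermediate image is 15.70 cm to the right of lens 1, which is 34.7 − (15.70) = 19.00 cm to the left of lens 2, so d_o2 = +19.00 cm.
Lens 2: 1/d_i2 = 1/f₂ − 1/d_o2 = 1/(38.0) − 1/(19.00) = -0.02632, so d_i2 = -38.0 cm.
The final image is virtual, 38.0 cm to the left of lens 2 (overall magnification ≈ -0.53).

38.0 cm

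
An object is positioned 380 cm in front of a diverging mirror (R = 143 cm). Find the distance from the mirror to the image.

60.2 cm

f = R/2 = 143/2 = 71.50 cm; for a diverging mirror, f = -71.50 cm.
Mirror equation: 1/d_i = 1/f − 1/d_o = 1/(-71.50) − 1/(380) = -0.01399 − 0.002632 = -0.01662, so d_i = -60.2 cm.
The image is virtual, upright and reduced, behind the mirror.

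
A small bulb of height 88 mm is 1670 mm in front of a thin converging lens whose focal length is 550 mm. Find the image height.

1/d_i = 1/f − 1/d_o = 1/(550.0) − 1/(1670) = 0.001219, so d_i = 820.1 mm.
m = −d_i/d_o = -0.4911.
|h_i| = |m|·h_o = 0.4911 × 88 = 43.2 mm. The image is real, inverted and reduced, on the far side of the lens.

43.2 mm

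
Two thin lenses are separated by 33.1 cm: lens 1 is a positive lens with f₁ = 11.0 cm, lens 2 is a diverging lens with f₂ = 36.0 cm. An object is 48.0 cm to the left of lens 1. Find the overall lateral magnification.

Lens 1: 1/d_i1 = 1/(11.0) − 1/(48.0) = 0.07008, so d_i1 = 14.27 cm; m₁ = −d_i1/d_o1 = -0.2973.
d_o2 = 33.1 − (14.27) = 18.83 cm.
f₂ = −36.0 cm (diverging).
Lens 2: 1/d_i2 = 1/(-36.0) − 1/(18.83) = -0.08088, so d_i2 = -12.36 cm; m₂ = −d_i2/d_o2 = +0.6566.
m = m₁·m₂ = (-0.2973)(+0.6566) = -0.195.

m = -0.195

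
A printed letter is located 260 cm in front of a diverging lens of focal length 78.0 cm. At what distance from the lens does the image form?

60.0 cm

For a diverging lens, f = -78.0 cm.
Thin-lens equation: 1/d_i = 1/f − 1/d_o = 1/(-78.00) − 1/(260) = -0.01282 − 0.003846 = -0.01667, so d_i = -60.0 cm.
The image is virtual, upright and reduced, on the same side as the object.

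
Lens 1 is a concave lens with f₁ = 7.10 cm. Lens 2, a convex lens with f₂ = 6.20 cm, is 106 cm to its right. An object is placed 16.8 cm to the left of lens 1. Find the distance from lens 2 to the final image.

Lens 1 is diverging, so f₁ = −7.10 cm.
Lens 1: 1/d_i1 = 1/f₁ − 1/d_o1 = 1/(-7.10) − 1/(16.8) = -0.2004, so d_i1 = -4.991 cm.
The intermediate image is 4.991 cm to the left of lens 1 (virtual), which is 106 − (-4.991) = 111.0 cm to the left of lens 2, so d_o2 = +111.0 cm.
Lens 2: 1/d_i2 = 1/f₂ − 1/d_o2 = 1/(6.20) − 1/(111.0) = 0.1523, so d_i2 = 6.57 cm.
The final image is real, 6.57 cm to the right of lens 2 (overall magnification ≈ -0.018).

6.57 cm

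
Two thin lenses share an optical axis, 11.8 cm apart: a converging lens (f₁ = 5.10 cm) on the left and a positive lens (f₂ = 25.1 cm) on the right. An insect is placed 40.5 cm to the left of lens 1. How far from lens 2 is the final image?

7.82 cm

Lens 1: 1/d_i1 = 1/f₁ − 1/d_o1 = 1/(5.10) − 1/(40.5) = 0.1714, so d_i1 = 5.835 cm.
The intermediate image is 5.835 cm to the right of lens 1, which is 11.8 − (5.835) = 5.965 cm to the left of lens 2, so d_o2 = +5.965 cm.
Lens 2: 1/d_i2 = 1/f₂ − 1/d_o2 = 1/(25.1) − 1/(5.965) = -0.1278, so d_i2 = -7.82 cm.
The final image is virtual, 7.82 cm to the left of lens 2 (overall magnification ≈ -0.19).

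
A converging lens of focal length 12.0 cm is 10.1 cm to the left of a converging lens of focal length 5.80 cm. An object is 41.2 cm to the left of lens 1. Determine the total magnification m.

m = -0.189

Lens 1: 1/d_i1 = 1/(12.0) − 1/(41.2) = 0.05906, so d_i1 = 16.93 cm; m₁ = −d_i1/d_o1 = -0.4109.
d_o2 = 10.1 − (16.93) = -6.830 cm (virtual object).
Lens 2: 1/d_i2 = 1/(5.80) − 1/(-6.830) = 0.3188, so d_i2 = 3.137 cm; m₂ = −d_i2/d_o2 = +0.4592.
m = m₁·m₂ = (-0.4109)(+0.4592) = -0.189.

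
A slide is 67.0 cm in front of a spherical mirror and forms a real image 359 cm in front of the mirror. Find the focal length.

Real image ⇒ d_i = +359 cm.
1/f = 1/d_o + 1/d_i = 1/(67.0) + 1/(359) = 0.01771, so f = 56.5 cm.
Since f is positive, the spherical mirror is concave.

f = 56.5 cm (concave)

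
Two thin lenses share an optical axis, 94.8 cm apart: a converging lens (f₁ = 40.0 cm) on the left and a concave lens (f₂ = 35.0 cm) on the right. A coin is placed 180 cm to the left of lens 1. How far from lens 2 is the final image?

Lens 1: 1/d_i1 = 1/f₁ − 1/d_o1 = 1/(40.0) − 1/(180) = 0.01944, so d_i1 = 51.43 cm.
The intermediate image is 51.43 cm to the right of lens 1, which is 94.8 − (51.43) = 43.37 cm to the left of lens 2, so d_o2 = +43.37 cm.
Lens 2 is diverging, so f₂ = −35.0 cm.
Lens 2: 1/d_i2 = 1/f₂ − 1/d_o2 = 1/(-35.0) − 1/(43.37) = -0.05163, so d_i2 = -19.4 cm.
The final image is virtual, 19.4 cm to the left of lens 2 (overall magnification ≈ -0.13).

19.4 cm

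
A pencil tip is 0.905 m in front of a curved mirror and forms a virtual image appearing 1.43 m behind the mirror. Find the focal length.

Virtual image ⇒ d_i = −1.43 m.
1/f = 1/d_o + 1/d_i = 1/(0.905) + 1/(-1.43) = 0.4057, so f = 2.47 m.
Since f is positive, the curved mirror is concave.

f = 2.47 m (concave)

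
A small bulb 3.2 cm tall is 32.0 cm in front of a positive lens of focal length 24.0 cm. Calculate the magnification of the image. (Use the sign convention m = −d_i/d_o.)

1/d_i = 1/f − 1/d_o = 1/(24.00) − 1/(32.0) = 0.01042, so d_i = 96.00 cm.
m = −d_i/d_o = −(96.00)/(32.0) = -3.00.
The image is real, inverted and enlarged, on the far side of the lens.

m = -3.00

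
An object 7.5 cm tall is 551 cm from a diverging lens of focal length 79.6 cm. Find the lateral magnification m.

For a diverging lens, f = -79.6 cm.
1/d_i = 1/f − 1/d_o = 1/(-79.60) − 1/(551) = -0.01438, so d_i = -69.55 cm.
m = −d_i/d_o = −(-69.55)/(551) = +0.126.
The image is virtual, upright and reduced, on the same side as the object.

m = +0.126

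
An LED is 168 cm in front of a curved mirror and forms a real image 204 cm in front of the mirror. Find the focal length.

f = 92.1 cm (concave)

Real image ⇒ d_i = +204 cm.
1/f = 1/d_o + 1/d_i = 1/(168) + 1/(204) = 0.01085, so f = 92.1 cm.
Since f is positive, the curved mirror is concave.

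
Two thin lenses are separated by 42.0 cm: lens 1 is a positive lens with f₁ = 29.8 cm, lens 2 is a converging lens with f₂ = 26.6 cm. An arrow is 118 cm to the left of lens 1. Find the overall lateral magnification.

Lens 1: 1/d_i1 = 1/(29.8) − 1/(118) = 0.02508, so d_i1 = 39.87 cm; m₁ = −d_i1/d_o1 = -0.3379.
d_o2 = 42.0 − (39.87) = 2.130 cm.
Lens 2: 1/d_i2 = 1/(26.6) − 1/(2.130) = -0.4319, so d_i2 = -2.315 cm; m₂ = −d_i2/d_o2 = +1.087.
m = m₁·m₂ = (-0.3379)(+1.087) = -0.367.

m = -0.367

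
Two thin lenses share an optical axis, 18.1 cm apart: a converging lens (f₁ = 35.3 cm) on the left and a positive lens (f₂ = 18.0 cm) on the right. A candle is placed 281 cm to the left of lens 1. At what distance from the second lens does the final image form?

9.95 cm

Lens 1: 1/d_i1 = 1/f₁ − 1/d_o1 = 1/(35.3) − 1/(281) = 0.02477, so d_i1 = 40.37 cm.
The intermediate image is 40.37 cm to the right of lens 1, which lies 22.27 cm to the right of lens 2 — a virtual object — so d_o2 = −22.27 cm.
Lens 2: 1/d_i2 = 1/f₂ − 1/d_o2 = 1/(18.0) − 1/(-22.27) = 0.1005, so d_i2 = 9.95 cm.
The final image is real, 9.95 cm to the right of lens 2 (overall magnification ≈ -0.064).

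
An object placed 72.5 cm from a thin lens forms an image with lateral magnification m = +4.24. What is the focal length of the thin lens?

f = 94.9 cm (converging)

m = −d_i/d_o ⇒ d_i = −m·d_o = −(+4.24)·(72.5) = -307.4 cm.
1/f = 1/d_o + 1/d_i = 1/(72.5) + 1/(-307.4) = 0.01054, so f = 94.9 cm.
Since f is positive, the thin lens is converging.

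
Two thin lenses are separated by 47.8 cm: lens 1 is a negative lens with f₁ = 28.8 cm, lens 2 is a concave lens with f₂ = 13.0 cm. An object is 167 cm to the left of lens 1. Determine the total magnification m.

m = +0.0224

f₁ = −28.8 cm (diverging).
Lens 1: 1/d_i1 = 1/(-28.8) − 1/(167) = -0.04071, so d_i1 = -24.56 cm; m₁ = −d_i1/d_o1 = +0.1471.
d_o2 = 47.8 − (-24.56) = 72.36 cm.
f₂ = −13.0 cm (diverging).
Lens 2: 1/d_i2 = 1/(-13.0) − 1/(72.36) = -0.09074, so d_i2 = -11.02 cm; m₂ = −d_i2/d_o2 = +0.1523.
m = m₁·m₂ = (+0.1471)(+0.1523) = +0.0224.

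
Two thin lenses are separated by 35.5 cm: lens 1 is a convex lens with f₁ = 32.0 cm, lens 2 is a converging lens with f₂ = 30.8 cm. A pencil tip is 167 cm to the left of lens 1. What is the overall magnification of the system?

Lens 1: 1/d_i1 = 1/(32.0) − 1/(167) = 0.02526, so d_i1 = 39.59 cm; m₁ = −d_i1/d_o1 = -0.2371.
d_o2 = 35.5 − (39.59) = -4.090 cm (virtual object).
Lens 2: 1/d_i2 = 1/(30.8) − 1/(-4.090) = 0.2770, so d_i2 = 3.611 cm; m₂ = −d_i2/d_o2 = +0.8828.
m = m₁·m₂ = (-0.2371)(+0.8828) = -0.209.

m = -0.209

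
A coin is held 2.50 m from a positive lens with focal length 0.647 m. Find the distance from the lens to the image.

Thin-lens equation: 1/q = 1/f − 1/p = 1/(0.6470) − 1/(2.50) = 1.546 − 0.4000 = 1.146, so q = 0.873 m.
The image is real, inverted and reduced, on the far side of the lens.

0.873 m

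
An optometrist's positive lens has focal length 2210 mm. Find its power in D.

f = 221 cm = 2.21 m.
P = 1/f = 1/(2.21 m) = +0.452 D.

P = +0.452 D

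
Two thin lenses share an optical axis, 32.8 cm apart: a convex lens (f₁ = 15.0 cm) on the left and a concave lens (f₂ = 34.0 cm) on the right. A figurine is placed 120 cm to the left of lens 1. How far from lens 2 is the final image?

Lens 1: 1/d_i1 = 1/f₁ − 1/d_o1 = 1/(15.0) − 1/(120) = 0.05833, so d_i1 = 17.14 cm.
The intermediate image is 17.14 cm to the right of lens 1, which is 32.8 − (17.14) = 15.66 cm to the left of lens 2, so d_o2 = +15.66 cm.
Lens 2 is diverging, so f₂ = −34.0 cm.
Lens 2: 1/d_i2 = 1/f₂ − 1/d_o2 = 1/(-34.0) − 1/(15.66) = -0.09327, so d_i2 = -10.7 cm.
The final image is virtual, 10.7 cm to the left of lens 2 (overall magnification ≈ -0.098).

10.7 cm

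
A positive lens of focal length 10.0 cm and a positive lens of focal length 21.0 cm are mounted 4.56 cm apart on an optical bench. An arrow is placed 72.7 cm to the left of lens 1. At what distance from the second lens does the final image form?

5.27 cm

Lens 1: 1/d_i1 = 1/f₁ − 1/d_o1 = 1/(10.0) − 1/(72.7) = 0.08624, so d_i1 = 11.59 cm.
The intermediate image is 11.59 cm to the right of lens 1, which lies 7.030 cm to the right of lens 2 — a virtual object — so d_o2 = −7.030 cm.
Lens 2: 1/d_i2 = 1/f₂ − 1/d_o2 = 1/(21.0) − 1/(-7.030) = 0.1899, so d_i2 = 5.27 cm.
The final image is real, 5.27 cm to the right of lens 2 (overall magnification ≈ -0.12).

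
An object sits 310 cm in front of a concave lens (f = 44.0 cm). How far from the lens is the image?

For a concave lens, f = -44.0 cm.
Thin-lens equation: 1/s_i = 1/f − 1/s_o = 1/(-44.00) − 1/(310) = -0.02273 − 0.003226 = -0.02595, so s_i = -38.5 cm.
The image is virtual, upright and reduced, on the same side as the object.

38.5 cm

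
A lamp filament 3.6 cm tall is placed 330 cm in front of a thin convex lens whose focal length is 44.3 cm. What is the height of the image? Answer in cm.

0.558 cm

1/d_i = 1/f − 1/d_o = 1/(44.30) − 1/(330) = 0.01954, so d_i = 51.17 cm.
m = −d_i/d_o = -0.1551.
|h_i| = |m|·h_o = 0.1551 × 3.6 = 0.558 cm. The image is real, inverted and reduced, on the far side of the lens.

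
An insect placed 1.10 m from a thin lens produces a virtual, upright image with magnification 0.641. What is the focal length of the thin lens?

m = −d_i/d_o ⇒ d_i = −m·d_o = −(+0.641)·(1.10) = -0.7051 m.
1/f = 1/d_o + 1/d_i = 1/(1.10) + 1/(-0.7051) = -0.5091, so f = -1.96 m.
Since f is negative, the thin lens is diverging.

f = -1.96 m (diverging)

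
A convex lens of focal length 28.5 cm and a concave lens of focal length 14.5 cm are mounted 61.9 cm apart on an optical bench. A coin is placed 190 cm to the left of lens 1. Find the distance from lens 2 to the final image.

9.60 cm

Lens 1: 1/d_i1 = 1/f₁ − 1/d_o1 = 1/(28.5) − 1/(190) = 0.02982, so d_i1 = 33.53 cm.
The intermediate image is 33.53 cm to the right of lens 1, which is 61.9 − (33.53) = 28.37 cm to the left of lens 2, so d_o2 = +28.37 cm.
Lens 2 is diverging, so f₂ = −14.5 cm.
Lens 2: 1/d_i2 = 1/f₂ − 1/d_o2 = 1/(-14.5) − 1/(28.37) = -0.1042, so d_i2 = -9.60 cm.
The final image is virtual, 9.60 cm to the left of lens 2 (overall magnification ≈ -0.060).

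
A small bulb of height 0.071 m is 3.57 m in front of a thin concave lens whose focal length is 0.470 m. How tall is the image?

For a concave lens, f = -0.470 m.
1/d_i = 1/f − 1/d_o = 1/(-0.4700) − 1/(3.57) = -2.408, so d_i = -0.4153 m.
m = −d_i/d_o = +0.1163.
|h_i| = |m|·h_o = 0.1163 × 0.071 = 0.00826 m. The image is virtual, upright and reduced, on the same side as the object.

0.00826 m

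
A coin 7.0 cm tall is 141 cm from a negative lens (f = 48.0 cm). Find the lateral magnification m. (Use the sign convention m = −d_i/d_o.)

m = +0.254

For a negative lens, f = -48.0 cm.
1/d_i = 1/f − 1/d_o = 1/(-48.00) − 1/(141) = -0.02793, so d_i = -35.81 cm.
m = −d_i/d_o = −(-35.81)/(141) = +0.254.
The image is virtual, upright and reduced, on the same side as the object.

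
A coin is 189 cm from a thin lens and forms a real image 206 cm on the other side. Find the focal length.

f = 98.6 cm (converging)

Real image ⇒ d_i = +206 cm.
1/f = 1/d_o + 1/d_i = 1/(189) + 1/(206) = 0.01015, so f = 98.6 cm.
Since f is positive, the thin lens is converging.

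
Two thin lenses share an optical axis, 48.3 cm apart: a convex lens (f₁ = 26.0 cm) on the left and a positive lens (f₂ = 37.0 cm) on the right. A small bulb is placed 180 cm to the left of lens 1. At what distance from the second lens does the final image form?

34.7 cm

Lens 1: 1/d_i1 = 1/f₁ − 1/d_o1 = 1/(26.0) − 1/(180) = 0.03291, so d_i1 = 30.39 cm.
The intermediate image is 30.39 cm to the right of lens 1, which is 48.3 − (30.39) = 17.91 cm to the left of lens 2, so d_o2 = +17.91 cm.
Lens 2: 1/d_i2 = 1/f₂ − 1/d_o2 = 1/(37.0) − 1/(17.91) = -0.02881, so d_i2 = -34.7 cm.
The final image is virtual, 34.7 cm to the left of lens 2 (overall magnification ≈ -0.33).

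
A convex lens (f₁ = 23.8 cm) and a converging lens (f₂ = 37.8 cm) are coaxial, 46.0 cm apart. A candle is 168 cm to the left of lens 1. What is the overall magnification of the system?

Lens 1: 1/d_i1 = 1/(23.8) − 1/(168) = 0.03606, so d_i1 = 27.73 cm; m₁ = −d_i1/d_o1 = -0.1651.
d_o2 = 46.0 − (27.73) = 18.27 cm.
Lens 2: 1/d_i2 = 1/(37.8) − 1/(18.27) = -0.02828, so d_i2 = -35.36 cm; m₂ = −d_i2/d_o2 = +1.935.
m = m₁·m₂ = (-0.1651)(+1.935) = -0.319.

m = -0.319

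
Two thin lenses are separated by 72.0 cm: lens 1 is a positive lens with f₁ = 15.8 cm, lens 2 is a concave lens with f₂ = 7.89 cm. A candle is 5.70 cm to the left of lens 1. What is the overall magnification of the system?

m = +0.139

Lens 1: 1/d_i1 = 1/(15.8) − 1/(5.70) = -0.1121, so d_i1 = -8.917 cm; m₁ = −d_i1/d_o1 = +1.564.
d_o2 = 72.0 − (-8.917) = 80.92 cm.
f₂ = −7.89 cm (diverging).
Lens 2: 1/d_i2 = 1/(-7.89) − 1/(80.92) = -0.1391, so d_i2 = -7.189 cm; m₂ = −d_i2/d_o2 = +0.08884.
m = m₁·m₂ = (+1.564)(+0.08884) = +0.139.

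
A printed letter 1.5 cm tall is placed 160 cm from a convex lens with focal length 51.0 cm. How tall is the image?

1/d_i = 1/f − 1/d_o = 1/(51.00) − 1/(160) = 0.01336, so d_i = 74.86 cm.
m = −d_i/d_o = -0.4679.
|h_i| = |m|·h_o = 0.4679 × 1.5 = 0.702 cm. The image is real, inverted and reduced, on the far side of the lens.

0.702 cm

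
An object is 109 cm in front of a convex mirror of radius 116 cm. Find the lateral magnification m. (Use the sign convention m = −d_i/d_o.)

f = R/2 = 116/2 = 58.00 cm; for a convex mirror, f = -58.00 cm.
1/d_i = 1/f − 1/d_o = 1/(-58.00) − 1/(109) = -0.02642, so d_i = -37.86 cm.
m = −d_i/d_o = −(-37.86)/(109) = +0.347.
The image is virtual, upright and reduced, behind the mirror.

m = +0.347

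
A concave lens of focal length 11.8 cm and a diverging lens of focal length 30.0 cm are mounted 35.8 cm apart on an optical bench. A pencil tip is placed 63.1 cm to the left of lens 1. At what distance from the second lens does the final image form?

18.1 cm

Lens 1 is diverging, so f₁ = −11.8 cm.
Lens 1: 1/d_i1 = 1/f₁ − 1/d_o1 = 1/(-11.8) − 1/(63.1) = -0.1006, so d_i1 = -9.941 cm.
The intermediate image is 9.941 cm to the left of lens 1 (virtual), which is 35.8 − (-9.941) = 45.74 cm to the left of lens 2, so d_o2 = +45.74 cm.
Lens 2 is diverging, so f₂ = −30.0 cm.
Lens 2: 1/d_i2 = 1/f₂ − 1/d_o2 = 1/(-30.0) − 1/(45.74) = -0.05520, so d_i2 = -18.1 cm.
The final image is virtual, 18.1 cm to the left of lens 2 (overall magnification ≈ 0.062).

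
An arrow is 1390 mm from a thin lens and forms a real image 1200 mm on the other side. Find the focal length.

f = 644 mm (converging)

Real image ⇒ d_i = +1200 mm.
1/f = 1/d_o + 1/d_i = 1/(1390) + 1/(1200) = 0.001553, so f = 644 mm.
Since f is positive, the thin lens is converging.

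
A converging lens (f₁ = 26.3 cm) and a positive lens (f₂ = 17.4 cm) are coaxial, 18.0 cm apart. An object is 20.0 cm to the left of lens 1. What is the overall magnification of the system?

Lens 1: 1/d_i1 = 1/(26.3) − 1/(20.0) = -0.01198, so d_i1 = -83.49 cm; m₁ = −d_i1/d_o1 = +4.175.
d_o2 = 18.0 − (-83.49) = 101.5 cm.
Lens 2: 1/d_i2 = 1/(17.4) − 1/(101.5) = 0.04762, so d_i2 = 21.00 cm; m₂ = −d_i2/d_o2 = -0.2069.
m = m₁·m₂ = (+4.175)(-0.2069) = -0.864.

m = -0.864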